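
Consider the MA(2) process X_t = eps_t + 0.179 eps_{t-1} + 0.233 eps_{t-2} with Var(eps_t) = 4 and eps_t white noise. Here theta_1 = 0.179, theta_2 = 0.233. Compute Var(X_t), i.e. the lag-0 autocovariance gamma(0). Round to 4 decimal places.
\gamma(0) = 4.3453

For an MA(q) process X_t = eps_t + sum_i theta_i eps_{t-i} with
Var(eps_t) = sigma^2, the variance is
  gamma(0) = sigma^2 * (1 + sum_i theta_i^2).
  sum_i theta_i^2 = (0.179)^2 + (0.233)^2 = 0.032041 + 0.054289 = 0.08633.
  gamma(0) = 4 * (1 + 0.08633) = 4 * 1.08633 = 4.34532, which rounds to 4.3453.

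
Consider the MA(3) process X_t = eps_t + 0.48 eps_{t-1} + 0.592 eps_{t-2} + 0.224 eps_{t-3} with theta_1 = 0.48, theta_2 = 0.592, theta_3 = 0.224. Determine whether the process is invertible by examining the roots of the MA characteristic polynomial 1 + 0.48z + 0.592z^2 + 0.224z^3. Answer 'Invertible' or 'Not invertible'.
\text{Invertible}

The MA(q) characteristic polynomial is P(z) = 1 + 0.48z + 0.592z^2 + 0.224z^3.
Invertibility requires all roots to lie outside the unit circle, i.e. |z| > 1 for every root.
Degree 3: look for a simple real root z0 first, then factor out (1 - z/z0) and solve the remaining quadratic.
Testing z0 = -2.5: P(-2.5) = 1 + (0.48)(-2.5) + (0.592)(-2.5)^2 + (0.224)(-2.5)^3
  = 1 + (-1.2) + (3.7) + (-3.5) = 0.  So z_0 = -2.5 is a root, |z_0| = 2.5.
Divide out the factor (1 + 0.4 z) = (1 - z/z0) (since 1/z0 = -0.4):
  P(z) = (1 + 0.4 z)(1 + (0.08) z + (0.56) z^2)
  [check: z-coef 0.08 - (-0.4) = 0.48; z^2-coef 0.56 - (-0.4)(0.08) = 0.592; z^3-coef -(-0.4)(0.56) = 0.224.]
Remaining roots from the quadratic factor 1 + (0.08) z + (0.56) z^2:
  Set 1 + (0.08) z + (0.56) z^2 = 0, i.e. a z^2 + b z + c = 0 with a = 0.56, b = 0.08, c = 1.
  Discriminant D = b^2 - 4ac = (0.08)^2 - 4*(0.56)*1 = 0.0064 - (2.24) = -2.2336.
  D < 0, so the roots are the complex-conjugate pair z = (-b +/- i sqrt(-D)) / (2a) = -0.0714 +/- 1.3344i.
  For a conjugate pair |z|^2 = z * conj(z) = (product of roots) = c/a = 1/(0.56) = 1.785714, so |z| = sqrt(1.785714) = 1.3363 for both roots.
Moduli of all roots: 2.5000, 1.3363, 1.3363.
All moduli strictly greater than 1? Yes.
Verdict: Invertible.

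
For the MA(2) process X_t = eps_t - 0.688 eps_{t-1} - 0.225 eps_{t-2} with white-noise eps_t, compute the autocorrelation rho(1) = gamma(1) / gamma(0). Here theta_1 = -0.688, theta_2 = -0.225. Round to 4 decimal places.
\rho(1) = -0.3499

For an MA(q) process with theta_0 = 1, the autocovariance is
  gamma(k) = sigma^2 * sum_{i=0..q-k} theta_i * theta_{i+k},
and rho(k) = gamma(k) / gamma(0). Sigma^2 cancels.
  numerator   = (1)*(-0.688) + (-0.688)*(-0.225) = -0.5332.
  denominator = (1)^2 + (-0.688)^2 + (-0.225)^2 = 1.523969.
  rho(1) = -0.5332 / 1.523969 = -0.3499.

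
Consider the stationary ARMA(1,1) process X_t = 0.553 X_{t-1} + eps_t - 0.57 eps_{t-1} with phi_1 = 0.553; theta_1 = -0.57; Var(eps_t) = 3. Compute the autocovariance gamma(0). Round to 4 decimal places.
\gamma(0) = 3.0012

Multiply the model equation by X_{t-k} and take expectations. With theta_0 = psi_0 = 1 and psi_j the MA(infinity) weights, this gives
  gamma(k) - sum_i phi_i gamma(k-i) = c_k,
  c_k = sigma^2 * sum_{j=k..q} theta_j psi_{j-k}   (c_k = 0 for k > q),
using gamma(-m) = gamma(m).
psi-weights needed (psi_j = theta_j + sum_i phi_i psi_{j-i}):
  psi_1 = theta_1 + phi_1 = -0.57 + (0.553) = -0.017
Right-hand sides:
  c_0 = sigma^2 (1 + theta_1 psi_1) = 3 * (1 + (-0.57)(-0.017)) = 3 * 1.00969 = 3.02907
  c_1 = sigma^2 theta_1 = 3 * (-0.57) = -1.71
  c_2 = 0
Equations for k = 0 and k = 1 (AR order 1):
  gamma(0) = phi_1 gamma(1) + c_0
  gamma(1) = phi_1 gamma(0) + c_1
Substituting the second into the first: gamma(0) (1 - phi_1^2) = c_0 + phi_1 c_1, so
  gamma(0) = (c_0 + phi_1 c_1) / (1 - phi_1^2) = (3.02907 + (0.553)(-1.71)) / (1 - (0.553)^2) = 2.08344 / 0.694191 = 3.001249.
Therefore gamma(0) = 3.0012 (to 4 decimal places).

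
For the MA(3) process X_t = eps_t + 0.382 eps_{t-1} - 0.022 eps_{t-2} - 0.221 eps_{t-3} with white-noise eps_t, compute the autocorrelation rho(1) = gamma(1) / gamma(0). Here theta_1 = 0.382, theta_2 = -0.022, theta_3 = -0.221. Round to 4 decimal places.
\rho(1) = 0.3166

For an MA(q) process with theta_0 = 1, the autocovariance is
  gamma(k) = sigma^2 * sum_{i=0..q-k} theta_i * theta_{i+k},
and rho(k) = gamma(k) / gamma(0). Sigma^2 cancels.
  numerator   = (1)*(0.382) + (0.382)*(-0.022) + (-0.022)*(-0.221) = 0.378458.
  denominator = (1)^2 + (0.382)^2 + (-0.022)^2 + (-0.221)^2 = 1.195249.
  rho(1) = 0.378458 / 1.195249 = 0.3166.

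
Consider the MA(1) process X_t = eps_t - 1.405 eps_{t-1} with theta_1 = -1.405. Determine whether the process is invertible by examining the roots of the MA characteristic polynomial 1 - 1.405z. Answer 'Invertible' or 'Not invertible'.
\text{Not invertible}

The MA(q) characteristic polynomial is P(z) = 1 - 1.405z.
Invertibility requires all roots to lie outside the unit circle, i.e. |z| > 1 for every root.
This is linear in z: 1 + (-1.405) z = 0  =>  z = -1/(-1.405) = 0.711744,  |z| = 0.711744.
Moduli of all roots: 0.7117.
All moduli strictly greater than 1? No.
Verdict: Not invertible.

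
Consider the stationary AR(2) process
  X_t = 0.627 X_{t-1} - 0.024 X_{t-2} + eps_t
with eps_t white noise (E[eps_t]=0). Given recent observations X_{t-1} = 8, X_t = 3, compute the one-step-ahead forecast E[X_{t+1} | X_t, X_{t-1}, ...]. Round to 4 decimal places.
E[X_{t+1} \mid \mathcal F_t] = 1.6890

For an AR(p) model X_t = c + sum_i phi_i X_{t-i} + eps_t, the
one-step-ahead conditional mean is
  E[X_{t+1} | X_t, ...] = c + sum_i phi_i X_{t+1-i}.
Substitute known values:
  E[X_{t+1} | ...] = (0.627) * (3) + (-0.024) * (8)
                   = 1.6890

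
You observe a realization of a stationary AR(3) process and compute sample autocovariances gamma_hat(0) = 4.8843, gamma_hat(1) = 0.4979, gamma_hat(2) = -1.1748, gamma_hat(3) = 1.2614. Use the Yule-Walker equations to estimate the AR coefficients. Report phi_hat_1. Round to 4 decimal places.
\hat\phi_{1} = 0.2140

The Yule-Walker equations for an AR(p) process read, in matrix form,
  Gamma_p phi = r_p,   with   (Gamma_p)_{ij} = gamma(|i - j|),
                       (r_p)_i = gamma(i),   i,j = 1..p.
Substitute the sample gammas (Toeplitz matrix and right-hand side of size 3):
  Gamma_p = [[4.8843, 0.4979, -1.1748], [0.4979, 4.8843, 0.4979], [-1.1748, 0.4979, 4.8843]]
  r_p     = [0.4979, -1.1748, 1.2614]
Written out (R1..R3):
  (R1) 4.8843 phi_1 + 0.4979 phi_2 - 1.1748 phi_3 = 0.4979
  (R2) 0.4979 phi_1 + 4.8843 phi_2 + 0.4979 phi_3 = -1.1748
  (R3) -1.1748 phi_1 + 0.4979 phi_2 + 4.8843 phi_3 = 1.2614
Gaussian elimination:
  R2 <- R2 - (0.4979/4.8843) R1 = R2 - (0.101939) R1:  4.833545 phi_2 + 0.617658 phi_3 = -1.225555
  R3 <- R3 - (-1.1748/4.8843) R1 = R3 - (-0.240526) R1:  0.617658 phi_2 + 4.60173 phi_3 = 1.381158
  R3 <- R3 - (0.617658/4.833545) R2 = R3 - (0.127786) R2:  4.522803 phi_3 = 1.537766
Back-substitution:
  phi_hat_3 = 1.537766 / 4.522803 = 0.340003
  phi_hat_2 = (-1.225555 - (0.617658)(0.340003)) / 4.833545 = -0.297
  phi_hat_1 = (0.4979 - (0.4979)(-0.297) - (-1.1748)(0.340003)) / 4.8843 = 0.213994
So phi_hat = [0.2140, -0.2970, 0.3400].
Therefore phi_hat_1 = 0.2140.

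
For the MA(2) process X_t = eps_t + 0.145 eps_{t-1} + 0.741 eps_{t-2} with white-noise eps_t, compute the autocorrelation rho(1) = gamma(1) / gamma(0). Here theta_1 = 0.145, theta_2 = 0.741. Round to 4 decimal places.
\rho(1) = 0.1608

For an MA(q) process with theta_0 = 1, the autocovariance is
  gamma(k) = sigma^2 * sum_{i=0..q-k} theta_i * theta_{i+k},
and rho(k) = gamma(k) / gamma(0). Sigma^2 cancels.
  numerator   = (1)*(0.145) + (0.145)*(0.741) = 0.252445.
  denominator = (1)^2 + (0.145)^2 + (0.741)^2 = 1.570106.
  rho(1) = 0.252445 / 1.570106 = 0.1608.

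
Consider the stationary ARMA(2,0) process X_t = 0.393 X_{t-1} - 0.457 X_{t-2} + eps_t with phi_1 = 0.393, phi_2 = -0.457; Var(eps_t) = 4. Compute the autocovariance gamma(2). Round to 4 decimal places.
\gamma(2) = -1.9138

Multiply the model equation by X_{t-k} and take expectations. With theta_0 = psi_0 = 1 and psi_j the MA(infinity) weights, this gives
  gamma(k) - sum_i phi_i gamma(k-i) = c_k,
  c_k = sigma^2 * sum_{j=k..q} theta_j psi_{j-k}   (c_k = 0 for k > q),
using gamma(-m) = gamma(m).
Pure AR (q = 0): c_0 = sigma^2 = 4, c_k = 0 for k >= 1.
Equations for k = 0, 1, 2 (AR order 2, c_2 = 0):
  (E0) gamma(0) = phi_1 gamma(1) + phi_2 gamma(2) + c_0
  (E1) gamma(1) = phi_1 gamma(0) + phi_2 gamma(1) + c_1
  (E2) gamma(2) = phi_1 gamma(1) + phi_2 gamma(0)
From (E1): gamma(1) = A gamma(0) + B with
  A = phi_1 / (1 - phi_2) = 0.393 / 1.457 = 0.269732,   B = c_1 / (1 - phi_2) = 0 / 1.457 = 0.
Insert (E2) into (E0): gamma(0) (1 - phi_2^2) = phi_1 (1 + phi_2) gamma(1) + c_0.
  phi_1 (1 + phi_2) = (0.393)(0.543) = 0.213399,   1 - phi_2^2 = 0.791151.
Replace gamma(1) by A gamma(0) + B and collect gamma(0):
  gamma(0) [0.791151 - (0.213399)(0.269732)] = c_0 = 4
  gamma(0) * 0.73359 = 4
  gamma(0) = 4 / 0.73359 = 5.452634.
  gamma(1) = A gamma(0) = (0.269732)(5.452634) = 1.470752.
  gamma(2) = phi_1 gamma(1) + phi_2 gamma(0) = (0.393)(1.470752) + (-0.457)(5.452634) = -1.913848.
Therefore gamma(2) = -1.9138 (to 4 decimal places).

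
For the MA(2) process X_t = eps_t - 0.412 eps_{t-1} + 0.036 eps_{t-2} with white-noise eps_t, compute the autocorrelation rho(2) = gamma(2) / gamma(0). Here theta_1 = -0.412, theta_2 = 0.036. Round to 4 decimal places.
\rho(2) = 0.0307

For an MA(q) process with theta_0 = 1, the autocovariance is
  gamma(k) = sigma^2 * sum_{i=0..q-k} theta_i * theta_{i+k},
and rho(k) = gamma(k) / gamma(0). Sigma^2 cancels.
  numerator   = (1)*(0.036) = 0.036.
  denominator = (1)^2 + (-0.412)^2 + (0.036)^2 = 1.17104.
  rho(2) = 0.036 / 1.17104 = 0.0307.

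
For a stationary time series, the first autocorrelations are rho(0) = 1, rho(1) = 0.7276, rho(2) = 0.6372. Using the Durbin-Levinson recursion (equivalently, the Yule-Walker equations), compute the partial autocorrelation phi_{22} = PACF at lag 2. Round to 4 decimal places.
\phi_{22} = 0.2291

The PACF at lag k is phi_{kk}, the last component of the solution
to the Yule-Walker system G_k phi = r_k where
  (G_k)_{ij} = rho(|i - j|), (r_k)_i = rho(i), i,j = 1..k.
Equivalently, Durbin-Levinson gives phi_{kk} iteratively:
  phi_{11} = rho(1)
  phi_{kk} = [rho(k) - sum_{j=1..k-1} phi_{k-1,j} rho(k-j)]
            / [1 - sum_{j=1..k-1} phi_{k-1,j} rho(j)],
  phi_{k,j} = phi_{k-1,j} - phi_{kk} phi_{k-1,k-j},  j = 1..k-1.
Step k = 1:
  phi_11 = rho(1) = 0.7276.
Step k = 2:
  phi_22 = [rho(2) - phi_11 rho(1)] / [1 - phi_11 rho(1)] = [0.6372 - (0.7276)(0.7276)] / [1 - (0.7276)(0.7276)]
         = 0.10779824 / 0.47059824 = 0.2291.
Therefore phi_{22} = 0.2291.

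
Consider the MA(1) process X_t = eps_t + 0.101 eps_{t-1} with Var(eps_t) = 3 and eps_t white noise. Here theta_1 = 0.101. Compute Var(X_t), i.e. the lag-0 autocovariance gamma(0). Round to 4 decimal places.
\gamma(0) = 3.0306

For an MA(q) process X_t = eps_t + sum_i theta_i eps_{t-i} with
Var(eps_t) = sigma^2, the variance is
  gamma(0) = sigma^2 * (1 + sum_i theta_i^2).
  sum_i theta_i^2 = (0.101)^2 = 0.010201.
  gamma(0) = 3 * (1 + 0.010201) = 3 * 1.010201 = 3.030603, which rounds to 3.0306.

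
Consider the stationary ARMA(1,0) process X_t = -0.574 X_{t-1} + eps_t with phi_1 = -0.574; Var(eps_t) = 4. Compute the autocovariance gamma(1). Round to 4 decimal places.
\gamma(1) = -3.4242

Multiply the model equation by X_{t-k} and take expectations. With theta_0 = psi_0 = 1 and psi_j the MA(infinity) weights, this gives
  gamma(k) - sum_i phi_i gamma(k-i) = c_k,
  c_k = sigma^2 * sum_{j=k..q} theta_j psi_{j-k}   (c_k = 0 for k > q),
using gamma(-m) = gamma(m).
Pure AR (q = 0): c_0 = sigma^2 = 4, c_k = 0 for k >= 1.
Equations for k = 0 and k = 1 (AR order 1):
  gamma(0) = phi_1 gamma(1) + c_0
  gamma(1) = phi_1 gamma(0) + c_1
Substituting the second into the first: gamma(0) (1 - phi_1^2) = c_0 + phi_1 c_1, so
  gamma(0) = c_0 / (1 - phi_1^2) = 4 / (1 - (-0.574)^2) = 4 / 0.670524 = 5.965484.
  gamma(1) = phi_1 gamma(0) = (-0.574)(5.965484) = -3.424188.
Therefore gamma(1) = -3.4242 (to 4 decimal places).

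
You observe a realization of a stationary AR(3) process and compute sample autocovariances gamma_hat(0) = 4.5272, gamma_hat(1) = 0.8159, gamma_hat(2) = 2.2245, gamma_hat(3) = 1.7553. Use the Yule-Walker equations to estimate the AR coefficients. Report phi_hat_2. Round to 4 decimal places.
\hat\phi_{2} = 0.4420

The Yule-Walker equations for an AR(p) process read, in matrix form,
  Gamma_p phi = r_p,   with   (Gamma_p)_{ij} = gamma(|i - j|),
                       (r_p)_i = gamma(i),   i,j = 1..p.
Substitute the sample gammas (Toeplitz matrix and right-hand side of size 3):
  Gamma_p = [[4.5272, 0.8159, 2.2245], [0.8159, 4.5272, 0.8159], [2.2245, 0.8159, 4.5272]]
  r_p     = [0.8159, 2.2245, 1.7553]
Written out (R1..R3):
  (R1) 4.5272 phi_1 + 0.8159 phi_2 + 2.2245 phi_3 = 0.8159
  (R2) 0.8159 phi_1 + 4.5272 phi_2 + 0.8159 phi_3 = 2.2245
  (R3) 2.2245 phi_1 + 0.8159 phi_2 + 4.5272 phi_3 = 1.7553
Gaussian elimination:
  R2 <- R2 - (0.8159/4.5272) R1 = R2 - (0.180222) R1:  4.380157 phi_2 + 0.414997 phi_3 = 2.077457
  R3 <- R3 - (2.2245/4.5272) R1 = R3 - (0.491363) R1:  0.414997 phi_2 + 3.434162 phi_3 = 1.354397
  R3 <- R3 - (0.414997/4.380157) R2 = R3 - (0.094745) R2:  3.394844 phi_3 = 1.157569
Back-substitution:
  phi_hat_3 = 1.157569 / 3.394844 = 0.340978
  phi_hat_2 = (2.077457 - (0.414997)(0.340978)) / 4.380157 = 0.441982
  phi_hat_1 = (0.8159 - (0.8159)(0.441982) - (2.2245)(0.340978)) / 4.5272 = -0.066977
So phi_hat = [-0.0670, 0.4420, 0.3410].
Therefore phi_hat_2 = 0.4420.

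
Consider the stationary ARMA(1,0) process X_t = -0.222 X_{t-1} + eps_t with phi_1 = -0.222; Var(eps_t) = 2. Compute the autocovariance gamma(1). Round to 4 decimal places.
\gamma(1) = -0.4670

Multiply the model equation by X_{t-k} and take expectations. With theta_0 = psi_0 = 1 and psi_j the MA(infinity) weights, this gives
  gamma(k) - sum_i phi_i gamma(k-i) = c_k,
  c_k = sigma^2 * sum_{j=k..q} theta_j psi_{j-k}   (c_k = 0 for k > q),
using gamma(-m) = gamma(m).
Pure AR (q = 0): c_0 = sigma^2 = 2, c_k = 0 for k >= 1.
Equations for k = 0 and k = 1 (AR order 1):
  gamma(0) = phi_1 gamma(1) + c_0
  gamma(1) = phi_1 gamma(0) + c_1
Substituting the second into the first: gamma(0) (1 - phi_1^2) = c_0 + phi_1 c_1, so
  gamma(0) = c_0 / (1 - phi_1^2) = 2 / (1 - (-0.222)^2) = 2 / 0.950716 = 2.103678.
  gamma(1) = phi_1 gamma(0) = (-0.222)(2.103678) = -0.467016.
Therefore gamma(1) = -0.4670 (to 4 decimal places).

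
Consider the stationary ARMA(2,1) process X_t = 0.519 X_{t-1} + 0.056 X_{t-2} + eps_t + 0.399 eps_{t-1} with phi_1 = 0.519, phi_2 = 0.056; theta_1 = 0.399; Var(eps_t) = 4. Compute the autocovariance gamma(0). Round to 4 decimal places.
\gamma(0) = 9.1895

Multiply the model equation by X_{t-k} and take expectations. With theta_0 = psi_0 = 1 and psi_j the MA(infinity) weights, this gives
  gamma(k) - sum_i phi_i gamma(k-i) = c_k,
  c_k = sigma^2 * sum_{j=k..q} theta_j psi_{j-k}   (c_k = 0 for k > q),
using gamma(-m) = gamma(m).
psi-weights needed (psi_j = theta_j + sum_i phi_i psi_{j-i}):
  psi_1 = theta_1 + phi_1 = 0.399 + (0.519) = 0.918
Right-hand sides:
  c_0 = sigma^2 (1 + theta_1 psi_1) = 4 * (1 + (0.399)(0.918)) = 4 * 1.366282 = 5.465128
  c_1 = sigma^2 theta_1 = 4 * (0.399) = 1.596
  c_2 = 0
Equations for k = 0, 1, 2 (AR order 2, c_2 = 0):
  (E0) gamma(0) = phi_1 gamma(1) + phi_2 gamma(2) + c_0
  (E1) gamma(1) = phi_1 gamma(0) + phi_2 gamma(1) + c_1
  (E2) gamma(2) = phi_1 gamma(1) + phi_2 gamma(0)
From (E1): gamma(1) = A gamma(0) + B with
  A = phi_1 / (1 - phi_2) = 0.519 / 0.944 = 0.549788,   B = c_1 / (1 - phi_2) = 1.596 / 0.944 = 1.690678.
Insert (E2) into (E0): gamma(0) (1 - phi_2^2) = phi_1 (1 + phi_2) gamma(1) + c_0.
  phi_1 (1 + phi_2) = (0.519)(1.056) = 0.548064,   1 - phi_2^2 = 0.996864.
Replace gamma(1) by A gamma(0) + B and collect gamma(0):
  gamma(0) [0.996864 - (0.548064)(0.549788)] = (0.548064)(1.690678) + 5.465128
  gamma(0) * 0.695545 = 6.391728
  gamma(0) = 6.391728 / 0.695545 = 9.189525.
Therefore gamma(0) = 9.1895 (to 4 decimal places).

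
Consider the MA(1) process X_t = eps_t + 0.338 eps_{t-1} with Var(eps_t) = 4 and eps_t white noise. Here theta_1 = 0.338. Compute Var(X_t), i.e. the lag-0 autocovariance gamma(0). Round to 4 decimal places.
\gamma(0) = 4.4570

For an MA(q) process X_t = eps_t + sum_i theta_i eps_{t-i} with
Var(eps_t) = sigma^2, the variance is
  gamma(0) = sigma^2 * (1 + sum_i theta_i^2).
  sum_i theta_i^2 = (0.338)^2 = 0.114244.
  gamma(0) = 4 * (1 + 0.114244) = 4 * 1.114244 = 4.456976, which rounds to 4.4570.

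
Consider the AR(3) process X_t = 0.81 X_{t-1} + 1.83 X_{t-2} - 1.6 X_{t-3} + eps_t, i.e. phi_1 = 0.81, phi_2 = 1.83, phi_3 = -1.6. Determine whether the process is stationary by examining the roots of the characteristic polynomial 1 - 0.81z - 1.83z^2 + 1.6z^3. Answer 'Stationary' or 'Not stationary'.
\text{Not stationary}

The AR(p) characteristic polynomial is P(z) = 1 - 0.81z - 1.83z^2 + 1.6z^3.
Stationarity requires all roots to lie outside the unit circle, i.e. |z| > 1 for every root.
Degree 3: look for a simple real root z0 first, then factor out (1 - z/z0) and solve the remaining quadratic.
Testing z0 = 0.8: P(0.8) = 1 + (-0.81)(0.8) + (-1.83)(0.8)^2 + (1.6)(0.8)^3
  = 1 + (-0.648) + (-1.1712) + (0.8192) = 0.  So z_0 = 0.8 is a root, |z_0| = 0.8.
Divide out the factor (1 - 1.25 z) = (1 - z/z0) (since 1/z0 = 1.25):
  P(z) = (1 - 1.25 z)(1 + (0.44) z + (-1.28) z^2)
  [check: z-coef 0.44 - (1.25) = -0.81; z^2-coef -1.28 - (1.25)(0.44) = -1.83; z^3-coef -(1.25)(-1.28) = 1.6.]
Remaining roots from the quadratic factor 1 + (0.44) z + (-1.28) z^2:
  Set 1 + (0.44) z + (-1.28) z^2 = 0, i.e. a z^2 + b z + c = 0 with a = -1.28, b = 0.44, c = 1.
  Discriminant D = b^2 - 4ac = (0.44)^2 - 4*(-1.28)*1 = 0.1936 - (-5.12) = 5.3136.
  D >= 0, so the roots are real: z = (-b +/- sqrt(D)) / (2a) = (-0.44 +/- 2.305125) / (-2.56).
    z_1 = (-0.44 + 2.305125) / (-2.56) = -0.7286,   |z_1| = 0.7286.
    z_2 = (-0.44 - 2.305125) / (-2.56) = 1.0723,   |z_2| = 1.0723.
Moduli of all roots: 0.8000, 0.7286, 1.0723.
All moduli strictly greater than 1? No.
Verdict: Not stationary.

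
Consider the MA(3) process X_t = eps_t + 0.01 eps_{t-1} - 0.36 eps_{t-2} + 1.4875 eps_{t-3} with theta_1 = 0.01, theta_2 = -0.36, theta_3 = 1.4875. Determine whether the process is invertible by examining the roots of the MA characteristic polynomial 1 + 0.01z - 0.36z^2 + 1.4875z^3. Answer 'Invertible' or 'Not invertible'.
\text{Not invertible}

The MA(q) characteristic polynomial is P(z) = 1 + 0.01z - 0.36z^2 + 1.4875z^3.
Invertibility requires all roots to lie outside the unit circle, i.e. |z| > 1 for every root.
Degree 3: look for a simple real root z0 first, then factor out (1 - z/z0) and solve the remaining quadratic.
Testing z0 = -0.8: P(-0.8) = 1 + (0.01)(-0.8) + (-0.36)(-0.8)^2 + (1.4875)(-0.8)^3
  = 1 + (-0.008) + (-0.2304) + (-0.7616) = 0.  So z_0 = -0.8 is a root, |z_0| = 0.8.
Divide out the factor (1 + 1.25 z) = (1 - z/z0) (since 1/z0 = -1.25):
  P(z) = (1 + 1.25 z)(1 + (-1.24) z + (1.19) z^2)
  [check: z-coef -1.24 - (-1.25) = 0.01; z^2-coef 1.19 - (-1.25)(-1.24) = -0.36; z^3-coef -(-1.25)(1.19) = 1.4875.]
Remaining roots from the quadratic factor 1 + (-1.24) z + (1.19) z^2:
  Set 1 + (-1.24) z + (1.19) z^2 = 0, i.e. a z^2 + b z + c = 0 with a = 1.19, b = -1.24, c = 1.
  Discriminant D = b^2 - 4ac = (-1.24)^2 - 4*(1.19)*1 = 1.5376 - (4.76) = -3.2224.
  D < 0, so the roots are the complex-conjugate pair z = (-b +/- i sqrt(-D)) / (2a) = 0.521 +/- 0.7542i.
  For a conjugate pair |z|^2 = z * conj(z) = (product of roots) = c/a = 1/(1.19) = 0.840336, so |z| = sqrt(0.840336) = 0.9167 for both roots.
Moduli of all roots: 0.8000, 0.9167, 0.9167.
All moduli strictly greater than 1? No.
Verdict: Not invertible.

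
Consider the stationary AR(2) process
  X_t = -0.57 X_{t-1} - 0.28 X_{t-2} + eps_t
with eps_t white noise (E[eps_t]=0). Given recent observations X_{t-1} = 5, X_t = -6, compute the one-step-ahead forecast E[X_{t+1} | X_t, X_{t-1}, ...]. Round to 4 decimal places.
E[X_{t+1} \mid \mathcal F_t] = 2.0200

For an AR(p) model X_t = c + sum_i phi_i X_{t-i} + eps_t, the
one-step-ahead conditional mean is
  E[X_{t+1} | X_t, ...] = c + sum_i phi_i X_{t+1-i}.
Substitute known values:
  E[X_{t+1} | ...] = (-0.57) * (-6) + (-0.28) * (5)
                   = 2.0200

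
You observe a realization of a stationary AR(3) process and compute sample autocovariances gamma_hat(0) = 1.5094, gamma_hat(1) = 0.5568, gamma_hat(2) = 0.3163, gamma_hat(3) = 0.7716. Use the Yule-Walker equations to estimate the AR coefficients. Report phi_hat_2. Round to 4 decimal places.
\hat\phi_{2} = -0.0759

The Yule-Walker equations for an AR(p) process read, in matrix form,
  Gamma_p phi = r_p,   with   (Gamma_p)_{ij} = gamma(|i - j|),
                       (r_p)_i = gamma(i),   i,j = 1..p.
Substitute the sample gammas (Toeplitz matrix and right-hand side of size 3):
  Gamma_p = [[1.5094, 0.5568, 0.3163], [0.5568, 1.5094, 0.5568], [0.3163, 0.5568, 1.5094]]
  r_p     = [0.5568, 0.3163, 0.7716]
Written out (R1..R3):
  (R1) 1.5094 phi_1 + 0.5568 phi_2 + 0.3163 phi_3 = 0.5568
  (R2) 0.5568 phi_1 + 1.5094 phi_2 + 0.5568 phi_3 = 0.3163
  (R3) 0.3163 phi_1 + 0.5568 phi_2 + 1.5094 phi_3 = 0.7716
Gaussian elimination:
  R2 <- R2 - (0.5568/1.5094) R1 = R2 - (0.368888) R1:  1.304003 phi_2 + 0.440121 phi_3 = 0.110903
  R3 <- R3 - (0.3163/1.5094) R1 = R3 - (0.209553) R1:  0.440121 phi_2 + 1.443118 phi_3 = 0.654921
  R3 <- R3 - (0.440121/1.304003) R2 = R3 - (0.337515) R2:  1.294571 phi_3 = 0.617489
Back-substitution:
  phi_hat_3 = 0.617489 / 1.294571 = 0.476984
  phi_hat_2 = (0.110903 - (0.440121)(0.476984)) / 1.304003 = -0.075941
  phi_hat_1 = (0.5568 - (0.5568)(-0.075941) - (0.3163)(0.476984)) / 1.5094 = 0.296948
So phi_hat = [0.2969, -0.0759, 0.4770].
Therefore phi_hat_2 = -0.0759.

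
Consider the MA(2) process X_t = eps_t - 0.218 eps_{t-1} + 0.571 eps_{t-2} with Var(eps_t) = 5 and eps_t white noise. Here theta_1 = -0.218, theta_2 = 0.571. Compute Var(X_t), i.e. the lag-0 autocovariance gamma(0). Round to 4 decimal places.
\gamma(0) = 6.8678

For an MA(q) process X_t = eps_t + sum_i theta_i eps_{t-i} with
Var(eps_t) = sigma^2, the variance is
  gamma(0) = sigma^2 * (1 + sum_i theta_i^2).
  sum_i theta_i^2 = (-0.218)^2 + (0.571)^2 = 0.047524 + 0.326041 = 0.373565.
  gamma(0) = 5 * (1 + 0.373565) = 5 * 1.373565 = 6.867825, which rounds to 6.8678.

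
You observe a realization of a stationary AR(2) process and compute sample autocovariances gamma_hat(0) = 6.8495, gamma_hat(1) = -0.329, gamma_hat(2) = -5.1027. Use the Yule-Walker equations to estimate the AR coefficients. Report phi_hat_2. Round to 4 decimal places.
\hat\phi_{2} = -0.7490

The Yule-Walker equations for an AR(p) process read, in matrix form,
  Gamma_p phi = r_p,   with   (Gamma_p)_{ij} = gamma(|i - j|),
                       (r_p)_i = gamma(i),   i,j = 1..p.
Substitute the sample gammas (Toeplitz matrix and right-hand side of size 2):
  Gamma_p = [[6.8495, -0.329], [-0.329, 6.8495]]
  r_p     = [-0.329, -5.1027]
Written out:
  6.8495 phi_1 - 0.329 phi_2 = -0.329
  -0.329 phi_1 + 6.8495 phi_2 = -5.1027
Solve by Cramer's rule:
  det = gamma(0)^2 - gamma(1)^2 = (6.8495)^2 - (-0.329)^2 = 46.91565025 - 0.108241 = 46.80740925
  phi_hat_1 = [gamma(1) gamma(0) - gamma(1) gamma(2)] / det = [(-0.329)(6.8495) - (-0.329)(-5.1027)] / 46.80740925 = -3.9322738 / 46.80740925 = -0.084
  phi_hat_2 = [gamma(0) gamma(2) - gamma(1)^2] / det = [(6.8495)(-5.1027) - (-0.329)^2] / 46.80740925 = -35.05918465 / 46.80740925 = -0.749
So phi_hat = [-0.0840, -0.7490].
Therefore phi_hat_2 = -0.7490.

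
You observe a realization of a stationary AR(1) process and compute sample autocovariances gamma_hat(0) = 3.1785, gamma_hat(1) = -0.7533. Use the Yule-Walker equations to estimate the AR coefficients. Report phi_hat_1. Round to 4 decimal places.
\hat\phi_{1} = -0.2370

The Yule-Walker equations for an AR(p) process read, in matrix form,
  Gamma_p phi = r_p,   with   (Gamma_p)_{ij} = gamma(|i - j|),
                       (r_p)_i = gamma(i),   i,j = 1..p.
Substitute the sample gammas (Toeplitz matrix and right-hand side of size 1):
  Gamma_p = [[3.1785]]
  r_p     = [-0.7533]
With p = 1 this is the single equation gamma(0) phi_1 = gamma(1):
  phi_hat_1 = gamma(1) / gamma(0) = -0.7533 / 3.1785 = -0.2370.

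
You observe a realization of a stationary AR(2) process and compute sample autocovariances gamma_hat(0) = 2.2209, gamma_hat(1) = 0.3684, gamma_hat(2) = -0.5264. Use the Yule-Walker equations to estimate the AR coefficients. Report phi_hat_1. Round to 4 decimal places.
\hat\phi_{1} = 0.2110

The Yule-Walker equations for an AR(p) process read, in matrix form,
  Gamma_p phi = r_p,   with   (Gamma_p)_{ij} = gamma(|i - j|),
                       (r_p)_i = gamma(i),   i,j = 1..p.
Substitute the sample gammas (Toeplitz matrix and right-hand side of size 2):
  Gamma_p = [[2.2209, 0.3684], [0.3684, 2.2209]]
  r_p     = [0.3684, -0.5264]
Written out:
  2.2209 phi_1 + 0.3684 phi_2 = 0.3684
  0.3684 phi_1 + 2.2209 phi_2 = -0.5264
Solve by Cramer's rule:
  det = gamma(0)^2 - gamma(1)^2 = (2.2209)^2 - (0.3684)^2 = 4.93239681 - 0.13571856 = 4.79667825
  phi_hat_1 = [gamma(1) gamma(0) - gamma(1) gamma(2)] / det = [(0.3684)(2.2209) - (0.3684)(-0.5264)] / 4.79667825 = 1.01210532 / 4.79667825 = 0.211
  phi_hat_2 = [gamma(0) gamma(2) - gamma(1)^2] / det = [(2.2209)(-0.5264) - (0.3684)^2] / 4.79667825 = -1.30480032 / 4.79667825 = -0.272
So phi_hat = [0.2110, -0.2720].
Therefore phi_hat_1 = 0.2110.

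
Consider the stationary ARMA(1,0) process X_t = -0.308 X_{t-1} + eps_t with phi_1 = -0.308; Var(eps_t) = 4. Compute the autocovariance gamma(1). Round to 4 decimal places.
\gamma(1) = -1.3611

Multiply the model equation by X_{t-k} and take expectations. With theta_0 = psi_0 = 1 and psi_j the MA(infinity) weights, this gives
  gamma(k) - sum_i phi_i gamma(k-i) = c_k,
  c_k = sigma^2 * sum_{j=k..q} theta_j psi_{j-k}   (c_k = 0 for k > q),
using gamma(-m) = gamma(m).
Pure AR (q = 0): c_0 = sigma^2 = 4, c_k = 0 for k >= 1.
Equations for k = 0 and k = 1 (AR order 1):
  gamma(0) = phi_1 gamma(1) + c_0
  gamma(1) = phi_1 gamma(0) + c_1
Substituting the second into the first: gamma(0) (1 - phi_1^2) = c_0 + phi_1 c_1, so
  gamma(0) = c_0 / (1 - phi_1^2) = 4 / (1 - (-0.308)^2) = 4 / 0.905136 = 4.419225.
  gamma(1) = phi_1 gamma(0) = (-0.308)(4.419225) = -1.361121.
Therefore gamma(1) = -1.3611 (to 4 decimal places).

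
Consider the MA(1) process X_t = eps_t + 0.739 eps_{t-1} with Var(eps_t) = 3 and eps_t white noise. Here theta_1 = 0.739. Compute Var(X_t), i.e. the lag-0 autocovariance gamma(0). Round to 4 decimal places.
\gamma(0) = 4.6384

For an MA(q) process X_t = eps_t + sum_i theta_i eps_{t-i} with
Var(eps_t) = sigma^2, the variance is
  gamma(0) = sigma^2 * (1 + sum_i theta_i^2).
  sum_i theta_i^2 = (0.739)^2 = 0.546121.
  gamma(0) = 3 * (1 + 0.546121) = 3 * 1.546121 = 4.638363, which rounds to 4.6384.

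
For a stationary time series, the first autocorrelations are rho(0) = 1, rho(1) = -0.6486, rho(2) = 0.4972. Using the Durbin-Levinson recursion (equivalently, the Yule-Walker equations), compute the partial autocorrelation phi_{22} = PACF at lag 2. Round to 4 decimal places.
\phi_{22} = 0.1321

The PACF at lag k is phi_{kk}, the last component of the solution
to the Yule-Walker system G_k phi = r_k where
  (G_k)_{ij} = rho(|i - j|), (r_k)_i = rho(i), i,j = 1..k.
Equivalently, Durbin-Levinson gives phi_{kk} iteratively:
  phi_{11} = rho(1)
  phi_{kk} = [rho(k) - sum_{j=1..k-1} phi_{k-1,j} rho(k-j)]
            / [1 - sum_{j=1..k-1} phi_{k-1,j} rho(j)],
  phi_{k,j} = phi_{k-1,j} - phi_{kk} phi_{k-1,k-j},  j = 1..k-1.
Step k = 1:
  phi_11 = rho(1) = -0.6486.
Step k = 2:
  phi_22 = [rho(2) - phi_11 rho(1)] / [1 - phi_11 rho(1)] = [0.4972 - (-0.6486)(-0.6486)] / [1 - (-0.6486)(-0.6486)]
         = 0.07651804 / 0.57931804 = 0.1321.
Therefore phi_{22} = 0.1321.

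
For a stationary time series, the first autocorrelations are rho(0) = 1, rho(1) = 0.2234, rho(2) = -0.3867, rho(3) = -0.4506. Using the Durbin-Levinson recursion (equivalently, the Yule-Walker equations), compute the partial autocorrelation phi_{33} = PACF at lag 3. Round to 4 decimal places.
\phi_{33} = -0.2960

The PACF at lag k is phi_{kk}, the last component of the solution
to the Yule-Walker system G_k phi = r_k where
  (G_k)_{ij} = rho(|i - j|), (r_k)_i = rho(i), i,j = 1..k.
Equivalently, Durbin-Levinson gives phi_{kk} iteratively:
  phi_{11} = rho(1)
  phi_{kk} = [rho(k) - sum_{j=1..k-1} phi_{k-1,j} rho(k-j)]
            / [1 - sum_{j=1..k-1} phi_{k-1,j} rho(j)],
  phi_{k,j} = phi_{k-1,j} - phi_{kk} phi_{k-1,k-j},  j = 1..k-1.
Step k = 1:
  phi_11 = rho(1) = 0.2234.
Step k = 2:
  phi_22 = [rho(2) - phi_11 rho(1)] / [1 - phi_11 rho(1)] = [-0.3867 - (0.2234)(0.2234)] / [1 - (0.2234)(0.2234)]
         = -0.43660756 / 0.95009244 = -0.459542.
  Update: phi_21 = phi_11 - phi_22 phi_11 = 0.2234 - (-0.459542)(0.2234) = 0.326062.
Step k = 3:
  phi_33 = [rho(3) - phi_21 rho(2) - phi_22 rho(1)] / [1 - phi_21 rho(1) - phi_22 rho(2)]
    numerator   = -0.4506 - (0.326062)(-0.3867) - (-0.459542)(0.2234) = -0.22185021
    denominator = 1 - (0.326062)(0.2234) - (-0.459542)(-0.3867) = 0.74945285
  phi_33 = -0.22185021 / 0.74945285 = -0.296.
Therefore phi_{33} = -0.2960.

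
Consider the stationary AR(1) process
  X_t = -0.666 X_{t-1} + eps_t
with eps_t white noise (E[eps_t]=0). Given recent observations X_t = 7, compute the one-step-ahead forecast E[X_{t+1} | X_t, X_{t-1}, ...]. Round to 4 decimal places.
E[X_{t+1} \mid \mathcal F_t] = -4.6620

For an AR(p) model X_t = c + sum_i phi_i X_{t-i} + eps_t, the
one-step-ahead conditional mean is
  E[X_{t+1} | X_t, ...] = c + sum_i phi_i X_{t+1-i}.
Substitute known values:
  E[X_{t+1} | ...] = (-0.666) * (7)
                   = -4.6620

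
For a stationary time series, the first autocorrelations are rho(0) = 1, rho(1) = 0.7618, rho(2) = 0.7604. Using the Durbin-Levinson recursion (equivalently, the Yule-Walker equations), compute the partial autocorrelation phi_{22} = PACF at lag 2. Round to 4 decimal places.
\phi_{22} = 0.4291

The PACF at lag k is phi_{kk}, the last component of the solution
to the Yule-Walker system G_k phi = r_k where
  (G_k)_{ij} = rho(|i - j|), (r_k)_i = rho(i), i,j = 1..k.
Equivalently, Durbin-Levinson gives phi_{kk} iteratively:
  phi_{11} = rho(1)
  phi_{kk} = [rho(k) - sum_{j=1..k-1} phi_{k-1,j} rho(k-j)]
            / [1 - sum_{j=1..k-1} phi_{k-1,j} rho(j)],
  phi_{k,j} = phi_{k-1,j} - phi_{kk} phi_{k-1,k-j},  j = 1..k-1.
Step k = 1:
  phi_11 = rho(1) = 0.7618.
Step k = 2:
  phi_22 = [rho(2) - phi_11 rho(1)] / [1 - phi_11 rho(1)] = [0.7604 - (0.7618)(0.7618)] / [1 - (0.7618)(0.7618)]
         = 0.18006076 / 0.41966076 = 0.4291.
Therefore phi_{22} = 0.4291.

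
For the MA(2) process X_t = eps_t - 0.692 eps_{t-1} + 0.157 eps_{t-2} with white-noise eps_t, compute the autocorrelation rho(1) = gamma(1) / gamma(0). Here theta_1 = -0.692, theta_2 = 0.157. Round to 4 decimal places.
\rho(1) = -0.5325

For an MA(q) process with theta_0 = 1, the autocovariance is
  gamma(k) = sigma^2 * sum_{i=0..q-k} theta_i * theta_{i+k},
and rho(k) = gamma(k) / gamma(0). Sigma^2 cancels.
  numerator   = (1)*(-0.692) + (-0.692)*(0.157) = -0.800644.
  denominator = (1)^2 + (-0.692)^2 + (0.157)^2 = 1.503513.
  rho(1) = -0.800644 / 1.503513 = -0.5325.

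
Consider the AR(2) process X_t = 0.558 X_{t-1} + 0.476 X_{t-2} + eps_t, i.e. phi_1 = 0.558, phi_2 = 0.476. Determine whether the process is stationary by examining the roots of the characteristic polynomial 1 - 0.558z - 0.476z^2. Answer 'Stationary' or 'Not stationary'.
\text{Not stationary}

The AR(p) characteristic polynomial is P(z) = 1 - 0.558z - 0.476z^2.
Stationarity requires all roots to lie outside the unit circle, i.e. |z| > 1 for every root.
Set 1 + (-0.558) z + (-0.476) z^2 = 0, i.e. a z^2 + b z + c = 0 with a = -0.476, b = -0.558, c = 1.
Discriminant D = b^2 - 4ac = (-0.558)^2 - 4*(-0.476)*1 = 0.311364 - (-1.904) = 2.215364.
D >= 0, so the roots are real: z = (-b +/- sqrt(D)) / (2a) = (0.558 +/- 1.48841) / (-0.952).
  z_1 = (0.558 + 1.48841) / (-0.952) = -2.1496,   |z_1| = 2.1496.
  z_2 = (0.558 - 1.48841) / (-0.952) = 0.9773,   |z_2| = 0.9773.
Moduli of all roots: 2.1496, 0.9773.
All moduli strictly greater than 1? No.
Verdict: Not stationary.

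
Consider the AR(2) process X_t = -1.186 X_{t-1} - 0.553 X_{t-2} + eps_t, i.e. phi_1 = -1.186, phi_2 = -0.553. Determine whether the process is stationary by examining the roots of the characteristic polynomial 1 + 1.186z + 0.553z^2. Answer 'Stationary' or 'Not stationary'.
\text{Stationary}

The AR(p) characteristic polynomial is P(z) = 1 + 1.186z + 0.553z^2.
Stationarity requires all roots to lie outside the unit circle, i.e. |z| > 1 for every root.
Set 1 + (1.186) z + (0.553) z^2 = 0, i.e. a z^2 + b z + c = 0 with a = 0.553, b = 1.186, c = 1.
Discriminant D = b^2 - 4ac = (1.186)^2 - 4*(0.553)*1 = 1.406596 - (2.212) = -0.805404.
D < 0, so the roots are the complex-conjugate pair z = (-b +/- i sqrt(-D)) / (2a) = -1.0723 +/- 0.8114i.
For a conjugate pair |z|^2 = z * conj(z) = (product of roots) = c/a = 1/(0.553) = 1.808318, so |z| = sqrt(1.808318) = 1.3447 for both roots.
Moduli of all roots: 1.3447, 1.3447.
All moduli strictly greater than 1? Yes.
Verdict: Stationary.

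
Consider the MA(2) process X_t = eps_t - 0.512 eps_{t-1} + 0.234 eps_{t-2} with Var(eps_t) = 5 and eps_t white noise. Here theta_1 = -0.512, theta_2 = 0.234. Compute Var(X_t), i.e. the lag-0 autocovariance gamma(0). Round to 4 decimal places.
\gamma(0) = 6.5845

For an MA(q) process X_t = eps_t + sum_i theta_i eps_{t-i} with
Var(eps_t) = sigma^2, the variance is
  gamma(0) = sigma^2 * (1 + sum_i theta_i^2).
  sum_i theta_i^2 = (-0.512)^2 + (0.234)^2 = 0.262144 + 0.054756 = 0.3169.
  gamma(0) = 5 * (1 + 0.3169) = 5 * 1.3169 = 6.5845.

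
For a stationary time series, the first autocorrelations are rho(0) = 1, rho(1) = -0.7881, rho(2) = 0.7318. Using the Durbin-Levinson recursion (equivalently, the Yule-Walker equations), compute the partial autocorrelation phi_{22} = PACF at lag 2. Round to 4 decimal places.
\phi_{22} = 0.2922

The PACF at lag k is phi_{kk}, the last component of the solution
to the Yule-Walker system G_k phi = r_k where
  (G_k)_{ij} = rho(|i - j|), (r_k)_i = rho(i), i,j = 1..k.
Equivalently, Durbin-Levinson gives phi_{kk} iteratively:
  phi_{11} = rho(1)
  phi_{kk} = [rho(k) - sum_{j=1..k-1} phi_{k-1,j} rho(k-j)]
            / [1 - sum_{j=1..k-1} phi_{k-1,j} rho(j)],
  phi_{k,j} = phi_{k-1,j} - phi_{kk} phi_{k-1,k-j},  j = 1..k-1.
Step k = 1:
  phi_11 = rho(1) = -0.7881.
Step k = 2:
  phi_22 = [rho(2) - phi_11 rho(1)] / [1 - phi_11 rho(1)] = [0.7318 - (-0.7881)(-0.7881)] / [1 - (-0.7881)(-0.7881)]
         = 0.11069839 / 0.37889839 = 0.2922.
Therefore phi_{22} = 0.2922.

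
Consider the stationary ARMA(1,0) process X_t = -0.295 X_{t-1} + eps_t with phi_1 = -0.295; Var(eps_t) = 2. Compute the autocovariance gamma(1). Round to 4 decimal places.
\gamma(1) = -0.6462

Multiply the model equation by X_{t-k} and take expectations. With theta_0 = psi_0 = 1 and psi_j the MA(infinity) weights, this gives
  gamma(k) - sum_i phi_i gamma(k-i) = c_k,
  c_k = sigma^2 * sum_{j=k..q} theta_j psi_{j-k}   (c_k = 0 for k > q),
using gamma(-m) = gamma(m).
Pure AR (q = 0): c_0 = sigma^2 = 2, c_k = 0 for k >= 1.
Equations for k = 0 and k = 1 (AR order 1):
  gamma(0) = phi_1 gamma(1) + c_0
  gamma(1) = phi_1 gamma(0) + c_1
Substituting the second into the first: gamma(0) (1 - phi_1^2) = c_0 + phi_1 c_1, so
  gamma(0) = c_0 / (1 - phi_1^2) = 2 / (1 - (-0.295)^2) = 2 / 0.912975 = 2.19064.
  gamma(1) = phi_1 gamma(0) = (-0.295)(2.19064) = -0.646239.
Therefore gamma(1) = -0.6462 (to 4 decimal places).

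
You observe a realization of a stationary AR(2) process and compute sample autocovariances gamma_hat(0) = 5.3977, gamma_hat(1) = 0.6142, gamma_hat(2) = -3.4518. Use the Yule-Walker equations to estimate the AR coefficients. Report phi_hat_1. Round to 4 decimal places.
\hat\phi_{1} = 0.1890

The Yule-Walker equations for an AR(p) process read, in matrix form,
  Gamma_p phi = r_p,   with   (Gamma_p)_{ij} = gamma(|i - j|),
                       (r_p)_i = gamma(i),   i,j = 1..p.
Substitute the sample gammas (Toeplitz matrix and right-hand side of size 2):
  Gamma_p = [[5.3977, 0.6142], [0.6142, 5.3977]]
  r_p     = [0.6142, -3.4518]
Written out:
  5.3977 phi_1 + 0.6142 phi_2 = 0.6142
  0.6142 phi_1 + 5.3977 phi_2 = -3.4518
Solve by Cramer's rule:
  det = gamma(0)^2 - gamma(1)^2 = (5.3977)^2 - (0.6142)^2 = 29.13516529 - 0.37724164 = 28.75792365
  phi_hat_1 = [gamma(1) gamma(0) - gamma(1) gamma(2)] / det = [(0.6142)(5.3977) - (0.6142)(-3.4518)] / 28.75792365 = 5.4353629 / 28.75792365 = 0.189
  phi_hat_2 = [gamma(0) gamma(2) - gamma(1)^2] / det = [(5.3977)(-3.4518) - (0.6142)^2] / 28.75792365 = -19.0090225 / 28.75792365 = -0.661
So phi_hat = [0.1890, -0.6610].
Therefore phi_hat_1 = 0.1890.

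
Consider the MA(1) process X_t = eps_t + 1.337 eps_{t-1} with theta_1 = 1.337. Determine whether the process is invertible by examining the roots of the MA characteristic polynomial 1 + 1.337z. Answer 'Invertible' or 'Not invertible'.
\text{Not invertible}

The MA(q) characteristic polynomial is P(z) = 1 + 1.337z.
Invertibility requires all roots to lie outside the unit circle, i.e. |z| > 1 for every root.
This is linear in z: 1 + (1.337) z = 0  =>  z = -1/(1.337) = -0.747943,  |z| = 0.747943.
Moduli of all roots: 0.7479.
All moduli strictly greater than 1? No.
Verdict: Not invertible.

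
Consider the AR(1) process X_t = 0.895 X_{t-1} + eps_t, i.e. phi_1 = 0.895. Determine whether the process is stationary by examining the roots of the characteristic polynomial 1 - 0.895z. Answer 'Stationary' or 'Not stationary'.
\text{Stationary}

The AR(p) characteristic polynomial is P(z) = 1 - 0.895z.
Stationarity requires all roots to lie outside the unit circle, i.e. |z| > 1 for every root.
This is linear in z: 1 + (-0.895) z = 0  =>  z = -1/(-0.895) = 1.117318,  |z| = 1.117318.
Moduli of all roots: 1.1173.
All moduli strictly greater than 1? Yes.
Verdict: Stationary.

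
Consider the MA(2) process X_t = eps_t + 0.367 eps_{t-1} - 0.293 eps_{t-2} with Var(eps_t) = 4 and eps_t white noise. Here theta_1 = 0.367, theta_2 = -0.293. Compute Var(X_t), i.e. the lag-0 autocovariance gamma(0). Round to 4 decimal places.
\gamma(0) = 4.8822

For an MA(q) process X_t = eps_t + sum_i theta_i eps_{t-i} with
Var(eps_t) = sigma^2, the variance is
  gamma(0) = sigma^2 * (1 + sum_i theta_i^2).
  sum_i theta_i^2 = (0.367)^2 + (-0.293)^2 = 0.134689 + 0.085849 = 0.220538.
  gamma(0) = 4 * (1 + 0.220538) = 4 * 1.220538 = 4.882152, which rounds to 4.8822.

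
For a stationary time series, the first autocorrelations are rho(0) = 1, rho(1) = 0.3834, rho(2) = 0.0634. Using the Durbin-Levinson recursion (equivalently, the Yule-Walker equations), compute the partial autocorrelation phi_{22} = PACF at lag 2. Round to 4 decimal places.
\phi_{22} = -0.0980

The PACF at lag k is phi_{kk}, the last component of the solution
to the Yule-Walker system G_k phi = r_k where
  (G_k)_{ij} = rho(|i - j|), (r_k)_i = rho(i), i,j = 1..k.
Equivalently, Durbin-Levinson gives phi_{kk} iteratively:
  phi_{11} = rho(1)
  phi_{kk} = [rho(k) - sum_{j=1..k-1} phi_{k-1,j} rho(k-j)]
            / [1 - sum_{j=1..k-1} phi_{k-1,j} rho(j)],
  phi_{k,j} = phi_{k-1,j} - phi_{kk} phi_{k-1,k-j},  j = 1..k-1.
Step k = 1:
  phi_11 = rho(1) = 0.3834.
Step k = 2:
  phi_22 = [rho(2) - phi_11 rho(1)] / [1 - phi_11 rho(1)] = [0.0634 - (0.3834)(0.3834)] / [1 - (0.3834)(0.3834)]
         = -0.08359556 / 0.85300444 = -0.098.
Therefore phi_{22} = -0.0980.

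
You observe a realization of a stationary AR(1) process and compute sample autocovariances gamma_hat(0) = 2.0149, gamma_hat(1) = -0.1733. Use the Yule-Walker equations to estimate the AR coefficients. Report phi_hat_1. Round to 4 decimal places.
\hat\phi_{1} = -0.0860

The Yule-Walker equations for an AR(p) process read, in matrix form,
  Gamma_p phi = r_p,   with   (Gamma_p)_{ij} = gamma(|i - j|),
                       (r_p)_i = gamma(i),   i,j = 1..p.
Substitute the sample gammas (Toeplitz matrix and right-hand side of size 1):
  Gamma_p = [[2.0149]]
  r_p     = [-0.1733]
With p = 1 this is the single equation gamma(0) phi_1 = gamma(1):
  phi_hat_1 = gamma(1) / gamma(0) = -0.1733 / 2.0149 = -0.0860.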